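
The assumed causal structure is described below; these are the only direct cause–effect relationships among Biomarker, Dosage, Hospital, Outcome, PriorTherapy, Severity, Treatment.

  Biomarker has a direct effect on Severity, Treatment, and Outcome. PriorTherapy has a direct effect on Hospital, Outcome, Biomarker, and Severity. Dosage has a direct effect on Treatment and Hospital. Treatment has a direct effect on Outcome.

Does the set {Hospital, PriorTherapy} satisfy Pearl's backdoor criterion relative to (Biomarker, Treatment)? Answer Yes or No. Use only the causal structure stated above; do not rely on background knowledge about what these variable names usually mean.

Yes

Backdoor paths from Biomarker to Treatment (paths whose first edge points into Biomarker):
  P1: Biomarker <- PriorTherapy -> Outcome <- Treatment
  P2: Biomarker <- PriorTherapy -> Hospital <- Dosage -> Treatment
Condition 1 (no descendant of Biomarker in the set): holds — descendants of Biomarker are {Outcome, Severity, Treatment}; none are in {Hospital, PriorTherapy}.
Condition 2 (every backdoor path blocked by {Hospital, PriorTherapy}):
  P1: blocked at fork node PriorTherapy ∈ conditioning set.
  P2: blocked at fork node PriorTherapy ∈ conditioning set.
{Hospital, PriorTherapy} satisfies the backdoor criterion.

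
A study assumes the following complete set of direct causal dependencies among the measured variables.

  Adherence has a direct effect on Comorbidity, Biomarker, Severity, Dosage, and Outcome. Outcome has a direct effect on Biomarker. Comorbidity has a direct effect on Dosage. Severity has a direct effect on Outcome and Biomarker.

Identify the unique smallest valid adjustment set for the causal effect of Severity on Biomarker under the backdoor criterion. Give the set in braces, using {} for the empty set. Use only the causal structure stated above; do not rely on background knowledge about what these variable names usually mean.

Variables eligible for adjustment (non-descendants of Severity, excluding Severity and Biomarker): {Adherence, Comorbidity, Dosage}.
Backdoor paths from Severity to Biomarker:
  P1: Severity <- Adherence -> Outcome -> Biomarker
  P2: Severity <- Adherence -> Biomarker
The empty set is not sufficient: P1 (Severity <- Adherence -> Outcome -> Biomarker) has no collider blocking it and no conditioned non-collider, so it is open.
Try {Adherence}:
  P1: blocked at fork node Adherence ∈ conditioning set.
  P2: blocked at fork node Adherence ∈ conditioning set.
{Adherence} contains no descendant of Severity and blocks every backdoor path.
No other singleton works — e.g. {Comorbidity} leaves P1 open — so {Adherence} is the unique smallest valid adjustment set.

{Adherence}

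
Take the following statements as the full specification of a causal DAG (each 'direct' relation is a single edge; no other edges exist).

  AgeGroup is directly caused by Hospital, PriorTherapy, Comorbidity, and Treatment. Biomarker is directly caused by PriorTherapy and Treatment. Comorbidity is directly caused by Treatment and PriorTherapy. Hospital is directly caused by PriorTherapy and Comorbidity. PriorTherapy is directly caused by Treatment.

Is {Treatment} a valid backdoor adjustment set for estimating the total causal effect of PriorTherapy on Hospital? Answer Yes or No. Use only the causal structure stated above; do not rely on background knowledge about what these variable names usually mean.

Yes

Backdoor paths from PriorTherapy to Hospital (paths whose first edge points into PriorTherapy):
  P1: PriorTherapy <- Treatment -> Comorbidity -> Hospital
  P2: PriorTherapy <- Treatment -> Comorbidity -> AgeGroup <- Hospital
  P3: PriorTherapy <- Treatment -> AgeGroup <- Comorbidity -> Hospital
  P4: PriorTherapy <- Treatment -> AgeGroup <- Hospital
Condition 1 (no descendant of PriorTherapy in the set): holds — descendants of PriorTherapy are {AgeGroup, Biomarker, Comorbidity, Hospital}; none are in {Treatment}.
Condition 2 (every backdoor path blocked by {Treatment}):
  P1: blocked at fork node Treatment ∈ conditioning set.
  P2: blocked at fork node Treatment ∈ conditioning set.
  P3: blocked at fork node Treatment ∈ conditioning set.
  P4: blocked at fork node Treatment ∈ conditioning set.
{Treatment} satisfies the backdoor criterion.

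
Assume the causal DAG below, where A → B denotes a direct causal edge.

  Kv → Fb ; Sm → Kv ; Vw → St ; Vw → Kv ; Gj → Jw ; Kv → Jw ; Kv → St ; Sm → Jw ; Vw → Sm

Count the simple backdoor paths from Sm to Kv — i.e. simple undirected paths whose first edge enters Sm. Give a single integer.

A backdoor path from Sm to Kv is any simple undirected path whose first edge points into Sm (i.e. leaves Sm via a parent).
Parents of Sm: {Vw}.
Enumerating:
  P1: Sm <- Vw -> Kv
  P2: Sm <- Vw -> St <- Kv
That exhausts the simple backdoor paths. Count: 2.

2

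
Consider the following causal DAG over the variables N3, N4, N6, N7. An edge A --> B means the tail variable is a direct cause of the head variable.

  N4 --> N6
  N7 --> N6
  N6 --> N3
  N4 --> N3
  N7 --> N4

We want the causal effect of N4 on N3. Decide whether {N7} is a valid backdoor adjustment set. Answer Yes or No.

Yes

Backdoor paths from N4 to N3 (paths whose first edge points into N4):
  P1: N4 <- N7 -> N6 -> N3
Condition 1 (no descendant of N4 in the set): holds — descendants of N4 are {N3, N6}; none are in {N7}.
Condition 2 (every backdoor path blocked by {N7}):
  P1: blocked at fork node N7 ∈ conditioning set.
{N7} satisfies the backdoor criterion.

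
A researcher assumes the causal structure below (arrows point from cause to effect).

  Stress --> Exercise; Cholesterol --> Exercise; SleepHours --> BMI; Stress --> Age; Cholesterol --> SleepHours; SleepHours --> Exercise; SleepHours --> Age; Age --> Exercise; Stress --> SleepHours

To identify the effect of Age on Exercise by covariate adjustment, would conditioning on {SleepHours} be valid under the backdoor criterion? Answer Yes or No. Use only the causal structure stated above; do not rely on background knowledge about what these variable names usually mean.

No

Backdoor paths from Age to Exercise (paths whose first edge points into Age):
  P1: Age <- Stress -> SleepHours <- Cholesterol -> Exercise
  P2: Age <- Stress -> SleepHours -> Exercise
  P3: Age <- Stress -> Exercise
  P4: Age <- SleepHours <- Stress -> Exercise
  P5: Age <- SleepHours <- Cholesterol -> Exercise
  P6: Age <- SleepHours -> Exercise
Condition 1 (no descendant of Age in the set): holds — descendants of Age are {Exercise}; none are in {SleepHours}.
Condition 2 (every backdoor path blocked by {SleepHours}):
  P1: open — collider(s) SleepHours are conditioned on (or have a conditioned descendant) and no non-collider on the path is in the set.
  P2: blocked at chain node SleepHours ∈ conditioning set.
  P3: open — no interior node is in the conditioning set.
  P4: blocked at chain node SleepHours ∈ conditioning set.
  P5: blocked at chain node SleepHours ∈ conditioning set.
  P6: blocked at fork node SleepHours ∈ conditioning set.
{SleepHours} does not satisfy the backdoor criterion.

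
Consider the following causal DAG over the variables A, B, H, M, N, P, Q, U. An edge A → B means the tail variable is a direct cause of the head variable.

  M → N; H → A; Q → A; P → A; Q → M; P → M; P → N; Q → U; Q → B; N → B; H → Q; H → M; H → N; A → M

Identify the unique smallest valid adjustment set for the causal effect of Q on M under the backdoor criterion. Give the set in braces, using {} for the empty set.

Variables eligible for adjustment (non-descendants of Q, excluding Q and M): {H, P}.
Backdoor paths from Q to M:
  P1: Q <- H -> A <- P -> M
  P2: Q <- H -> A <- P -> N <- M
  P3: Q <- H -> A -> M
  P4: Q <- H -> M
  P5: Q <- H -> N <- P -> A -> M
  P6: Q <- H -> N <- P -> M
  P7: Q <- H -> N <- M
The empty set is not sufficient: P3 (Q <- H -> A -> M) has no collider blocking it and no conditioned non-collider, so it is open.
Try {H}:
  P1: blocked at fork node H ∈ conditioning set.
  P2: blocked at fork node H ∈ conditioning set.
  P3: blocked at fork node H ∈ conditioning set.
  P4: blocked at fork node H ∈ conditioning set.
  P5: blocked at fork node H ∈ conditioning set.
  P6: blocked at fork node H ∈ conditioning set.
  P7: blocked at fork node H ∈ conditioning set.
{H} contains no descendant of Q and blocks every backdoor path.
No other singleton works — e.g. {P} leaves P3 open — so {H} is the unique smallest valid adjustment set.

{H}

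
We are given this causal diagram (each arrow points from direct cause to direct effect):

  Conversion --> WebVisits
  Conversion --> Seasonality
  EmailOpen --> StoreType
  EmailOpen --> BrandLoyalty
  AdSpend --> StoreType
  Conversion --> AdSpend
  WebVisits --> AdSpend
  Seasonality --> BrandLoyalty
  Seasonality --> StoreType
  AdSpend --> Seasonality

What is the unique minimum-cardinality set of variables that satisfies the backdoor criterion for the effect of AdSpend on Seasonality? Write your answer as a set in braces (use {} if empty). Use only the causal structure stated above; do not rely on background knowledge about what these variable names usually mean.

{Conversion}

Variables eligible for adjustment (non-descendants of AdSpend, excluding AdSpend and Seasonality): {Conversion, EmailOpen, WebVisits}.
Backdoor paths from AdSpend to Seasonality:
  P1: AdSpend <- Conversion -> Seasonality
  P2: AdSpend <- WebVisits <- Conversion -> Seasonality
The empty set is not sufficient: P1 (AdSpend <- Conversion -> Seasonality) has no collider blocking it and no conditioned non-collider, so it is open.
Try {Conversion}:
  P1: blocked at fork node Conversion ∈ conditioning set.
  P2: blocked at fork node Conversion ∈ conditioning set.
{Conversion} contains no descendant of AdSpend and blocks every backdoor path.
No other singleton works — e.g. {WebVisits} leaves P1 open — so {Conversion} is the unique smallest valid adjustment set.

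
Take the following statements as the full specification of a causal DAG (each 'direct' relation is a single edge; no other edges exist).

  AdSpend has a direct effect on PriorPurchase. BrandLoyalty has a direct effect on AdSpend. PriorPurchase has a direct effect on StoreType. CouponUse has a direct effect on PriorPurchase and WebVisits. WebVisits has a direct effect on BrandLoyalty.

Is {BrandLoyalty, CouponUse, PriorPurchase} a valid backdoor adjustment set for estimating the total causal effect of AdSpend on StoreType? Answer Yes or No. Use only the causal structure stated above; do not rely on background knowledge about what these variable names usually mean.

No

Backdoor paths from AdSpend to StoreType (paths whose first edge points into AdSpend):
  P1: AdSpend <- BrandLoyalty <- WebVisits <- CouponUse -> PriorPurchase -> StoreType
Condition 1 (no descendant of AdSpend in the set): FAILS — PriorPurchase is a descendant of AdSpend.
Condition 2 (every backdoor path blocked by {BrandLoyalty, CouponUse, PriorPurchase}):
  P1: blocked at chain node BrandLoyalty ∈ conditioning set.
{BrandLoyalty, CouponUse, PriorPurchase} does not satisfy the backdoor criterion.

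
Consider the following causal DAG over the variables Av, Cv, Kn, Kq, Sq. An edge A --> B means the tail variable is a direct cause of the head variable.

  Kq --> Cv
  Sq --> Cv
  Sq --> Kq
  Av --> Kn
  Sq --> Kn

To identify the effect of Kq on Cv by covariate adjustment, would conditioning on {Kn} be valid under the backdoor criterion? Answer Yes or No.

No

Backdoor paths from Kq to Cv (paths whose first edge points into Kq):
  P1: Kq <- Sq -> Cv
Condition 1 (no descendant of Kq in the set): holds — descendants of Kq are {Cv}; none are in {Kn}.
Condition 2 (every backdoor path blocked by {Kn}):
  P1: open — no interior node is in the conditioning set.
{Kn} does not satisfy the backdoor criterion.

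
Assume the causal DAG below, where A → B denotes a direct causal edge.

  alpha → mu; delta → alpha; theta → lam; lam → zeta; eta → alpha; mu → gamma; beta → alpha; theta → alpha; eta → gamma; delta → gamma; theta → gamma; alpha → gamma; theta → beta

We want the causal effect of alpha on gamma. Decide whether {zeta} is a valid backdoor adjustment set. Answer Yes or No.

No

Backdoor paths from alpha to gamma (paths whose first edge points into alpha):
  P1: alpha <- eta -> gamma
  P2: alpha <- theta -> gamma
  P3: alpha <- beta <- theta -> gamma
  P4: alpha <- delta -> gamma
Condition 1 (no descendant of alpha in the set): holds — descendants of alpha are {gamma, mu}; none are in {zeta}.
Condition 2 (every backdoor path blocked by {zeta}):
  P1: open — no interior node is in the conditioning set.
  P2: open — no interior node is in the conditioning set.
  P3: open — no interior node is in the conditioning set.
  P4: open — no interior node is in the conditioning set.
{zeta} does not satisfy the backdoor criterion.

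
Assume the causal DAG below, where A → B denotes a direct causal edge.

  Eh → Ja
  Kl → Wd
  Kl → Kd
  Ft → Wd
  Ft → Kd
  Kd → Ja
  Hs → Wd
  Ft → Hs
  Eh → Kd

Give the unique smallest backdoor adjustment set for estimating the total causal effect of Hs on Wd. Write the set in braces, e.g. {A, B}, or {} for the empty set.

{Ft}

Variables eligible for adjustment (non-descendants of Hs, excluding Hs and Wd): {Eh, Ft, Ja, Kd, Kl}.
Backdoor paths from Hs to Wd:
  P1: Hs <- Ft -> Kd <- Kl -> Wd
  P2: Hs <- Ft -> Wd
The empty set is not sufficient: P2 (Hs <- Ft -> Wd) has no collider blocking it and no conditioned non-collider, so it is open.
Try {Ft}:
  P1: blocked at fork node Ft ∈ conditioning set.
  P2: blocked at fork node Ft ∈ conditioning set.
{Ft} contains no descendant of Hs and blocks every backdoor path.
No other singleton works — e.g. {Kl} leaves P2 open — so {Ft} is the unique smallest valid adjustment set.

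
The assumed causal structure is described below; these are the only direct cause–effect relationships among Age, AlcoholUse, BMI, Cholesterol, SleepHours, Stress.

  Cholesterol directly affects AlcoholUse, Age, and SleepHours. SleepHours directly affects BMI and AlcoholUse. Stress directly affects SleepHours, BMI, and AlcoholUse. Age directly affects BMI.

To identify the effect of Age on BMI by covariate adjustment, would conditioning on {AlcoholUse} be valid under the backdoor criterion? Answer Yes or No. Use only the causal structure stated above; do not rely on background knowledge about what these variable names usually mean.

No

Backdoor paths from Age to BMI (paths whose first edge points into Age):
  P1: Age <- Cholesterol -> SleepHours <- Stress -> BMI
  P2: Age <- Cholesterol -> SleepHours -> AlcoholUse <- Stress -> BMI
  P3: Age <- Cholesterol -> SleepHours -> BMI
  P4: Age <- Cholesterol -> AlcoholUse <- Stress -> SleepHours -> BMI
  P5: Age <- Cholesterol -> AlcoholUse <- Stress -> BMI
  P6: Age <- Cholesterol -> AlcoholUse <- SleepHours <- Stress -> BMI
  P7: Age <- Cholesterol -> AlcoholUse <- SleepHours -> BMI
Condition 1 (no descendant of Age in the set): holds — descendants of Age are {BMI}; none are in {AlcoholUse}.
Condition 2 (every backdoor path blocked by {AlcoholUse}):
  P1: open — collider(s) SleepHours are conditioned on (or have a conditioned descendant) and no non-collider on the path is in the set.
  P2: open — collider(s) AlcoholUse are conditioned on (or have a conditioned descendant) and no non-collider on the path is in the set.
  P3: open — no interior node is in the conditioning set.
  P4: open — collider(s) AlcoholUse are conditioned on (or have a conditioned descendant) and no non-collider on the path is in the set.
  P5: open — collider(s) AlcoholUse are conditioned on (or have a conditioned descendant) and no non-collider on the path is in the set.
  P6: open — collider(s) AlcoholUse are conditioned on (or have a conditioned descendant) and no non-collider on the path is in the set.
  P7: open — collider(s) AlcoholUse are conditioned on (or have a conditioned descendant) and no non-collider on the path is in the set.
{AlcoholUse} does not satisfy the backdoor criterion.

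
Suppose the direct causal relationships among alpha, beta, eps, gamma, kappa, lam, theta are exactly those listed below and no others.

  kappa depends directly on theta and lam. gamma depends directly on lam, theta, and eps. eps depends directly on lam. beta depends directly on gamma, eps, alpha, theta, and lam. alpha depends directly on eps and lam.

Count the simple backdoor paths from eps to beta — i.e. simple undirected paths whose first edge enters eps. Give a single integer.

6

A backdoor path from eps to beta is any simple undirected path whose first edge points into eps (i.e. leaves eps via a parent).
Parents of eps: {lam}.
Enumerating:
  P1: eps <- lam -> kappa <- theta -> gamma -> beta
  P2: eps <- lam -> kappa <- theta -> beta
  P3: eps <- lam -> alpha -> beta
  P4: eps <- lam -> gamma <- theta -> beta
  P5: eps <- lam -> gamma -> beta
  P6: eps <- lam -> beta
That exhausts the simple backdoor paths. Count: 6.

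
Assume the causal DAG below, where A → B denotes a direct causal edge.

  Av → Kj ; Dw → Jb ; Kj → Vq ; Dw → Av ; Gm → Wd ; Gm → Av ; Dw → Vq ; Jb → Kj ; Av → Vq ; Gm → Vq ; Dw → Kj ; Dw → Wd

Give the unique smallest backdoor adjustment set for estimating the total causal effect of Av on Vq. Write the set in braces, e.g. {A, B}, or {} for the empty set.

{Dw, Gm}

Variables eligible for adjustment (non-descendants of Av, excluding Av and Vq): {Dw, Gm, Jb, Wd}.
Backdoor paths from Av to Vq:
  P1: Av <- Gm -> Vq
  P2: Av <- Gm -> Wd <- Dw -> Jb -> Kj -> Vq
  P3: Av <- Gm -> Wd <- Dw -> Kj -> Vq
  P4: Av <- Gm -> Wd <- Dw -> Vq
  P5: Av <- Dw -> Jb -> Kj -> Vq
  P6: Av <- Dw -> Kj -> Vq
  P7: Av <- Dw -> Vq
  P8: Av <- Dw -> Wd <- Gm -> Vq
The empty set is not sufficient: P1 (Av <- Gm -> Vq) has no collider blocking it and no conditioned non-collider, so it is open.
Try {Dw, Gm}:
  P1: blocked at fork node Gm ∈ conditioning set.
  P2: blocked at fork node Gm ∈ conditioning set.
  P3: blocked at fork node Gm ∈ conditioning set.
  P4: blocked at fork node Gm ∈ conditioning set.
  P5: blocked at fork node Dw ∈ conditioning set.
  P6: blocked at fork node Dw ∈ conditioning set.
  P7: blocked at fork node Dw ∈ conditioning set.
  P8: blocked at fork node Dw ∈ conditioning set.
{Dw, Gm} contains no descendant of Av and blocks every backdoor path.
Every element of {Dw, Gm} is needed (dropping Dw leaves P5 open; dropping Gm leaves P1 open), so no proper subset is valid.
Among all size-2 subsets of the eligible variables, only {Dw, Gm} blocks every backdoor path, so it is the unique smallest valid adjustment set.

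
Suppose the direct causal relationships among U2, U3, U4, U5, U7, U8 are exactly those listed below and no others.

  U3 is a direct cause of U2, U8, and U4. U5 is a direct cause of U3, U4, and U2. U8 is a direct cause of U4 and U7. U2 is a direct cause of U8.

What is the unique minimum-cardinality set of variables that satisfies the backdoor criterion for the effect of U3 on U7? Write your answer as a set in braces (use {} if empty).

Variables eligible for adjustment (non-descendants of U3, excluding U3 and U7): {U5}.
Backdoor paths from U3 to U7:
  P1: U3 <- U5 -> U2 -> U8 -> U7
  P2: U3 <- U5 -> U4 <- U8 -> U7
The empty set is not sufficient: P1 (U3 <- U5 -> U2 -> U8 -> U7) has no collider blocking it and no conditioned non-collider, so it is open.
Try {U5}:
  P1: blocked at fork node U5 ∈ conditioning set.
  P2: blocked at fork node U5 ∈ conditioning set.
{U5} contains no descendant of U3 and blocks every backdoor path.
{U5} is the unique smallest valid adjustment set.

{U5}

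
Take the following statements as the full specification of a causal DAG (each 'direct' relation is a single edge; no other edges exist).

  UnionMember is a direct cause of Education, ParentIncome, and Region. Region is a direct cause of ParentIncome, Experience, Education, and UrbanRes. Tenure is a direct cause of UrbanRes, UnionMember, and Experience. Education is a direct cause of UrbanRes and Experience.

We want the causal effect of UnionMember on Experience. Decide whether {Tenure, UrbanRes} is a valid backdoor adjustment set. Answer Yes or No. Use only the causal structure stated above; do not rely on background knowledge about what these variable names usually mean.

Backdoor paths from UnionMember to Experience (paths whose first edge points into UnionMember):
  P1: UnionMember <- Tenure -> Experience
  P2: UnionMember <- Tenure -> UrbanRes <- Region -> Education -> Experience
  P3: UnionMember <- Tenure -> UrbanRes <- Region -> Experience
  P4: UnionMember <- Tenure -> UrbanRes <- Education <- Region -> Experience
  P5: UnionMember <- Tenure -> UrbanRes <- Education -> Experience
Condition 1 (no descendant of UnionMember in the set): FAILS — UrbanRes is a descendant of UnionMember.
Condition 2 (every backdoor path blocked by {Tenure, UrbanRes}):
  P1: blocked at fork node Tenure ∈ conditioning set.
  P2: blocked at fork node Tenure ∈ conditioning set.
  P3: blocked at fork node Tenure ∈ conditioning set.
  P4: blocked at fork node Tenure ∈ conditioning set.
  P5: blocked at fork node Tenure ∈ conditioning set.
{Tenure, UrbanRes} does not satisfy the backdoor criterion.

No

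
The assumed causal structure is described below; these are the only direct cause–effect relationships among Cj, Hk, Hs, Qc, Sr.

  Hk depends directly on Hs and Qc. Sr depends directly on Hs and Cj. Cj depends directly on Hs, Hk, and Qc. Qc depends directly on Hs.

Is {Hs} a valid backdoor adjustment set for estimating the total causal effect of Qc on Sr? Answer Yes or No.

Backdoor paths from Qc to Sr (paths whose first edge points into Qc):
  P1: Qc <- Hs -> Hk -> Cj -> Sr
  P2: Qc <- Hs -> Cj -> Sr
  P3: Qc <- Hs -> Sr
Condition 1 (no descendant of Qc in the set): holds — descendants of Qc are {Cj, Hk, Sr}; none are in {Hs}.
Condition 2 (every backdoor path blocked by {Hs}):
  P1: blocked at fork node Hs ∈ conditioning set.
  P2: blocked at fork node Hs ∈ conditioning set.
  P3: blocked at fork node Hs ∈ conditioning set.
{Hs} satisfies the backdoor criterion.

Yes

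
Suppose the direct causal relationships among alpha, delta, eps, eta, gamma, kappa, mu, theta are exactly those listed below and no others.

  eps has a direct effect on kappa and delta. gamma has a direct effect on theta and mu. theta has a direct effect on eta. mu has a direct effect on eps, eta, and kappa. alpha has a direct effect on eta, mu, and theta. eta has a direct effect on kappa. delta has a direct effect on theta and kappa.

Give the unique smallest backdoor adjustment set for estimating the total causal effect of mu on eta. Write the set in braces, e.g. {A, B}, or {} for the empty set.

Variables eligible for adjustment (non-descendants of mu, excluding mu and eta): {alpha, gamma}.
Backdoor paths from mu to eta:
  P1: mu <- gamma -> theta <- alpha -> eta
  P2: mu <- gamma -> theta <- delta <- eps -> kappa <- eta
  P3: mu <- gamma -> theta <- delta -> kappa <- eta
  P4: mu <- gamma -> theta -> eta
  P5: mu <- alpha -> theta <- delta <- eps -> kappa <- eta
  P6: mu <- alpha -> theta <- delta -> kappa <- eta
  P7: mu <- alpha -> theta -> eta
  P8: mu <- alpha -> eta
The empty set is not sufficient: P4 (mu <- gamma -> theta -> eta) has no collider blocking it and no conditioned non-collider, so it is open.
Try {alpha, gamma}:
  P1: blocked at fork node gamma ∈ conditioning set.
  P2: blocked at fork node gamma ∈ conditioning set.
  P3: blocked at fork node gamma ∈ conditioning set.
  P4: blocked at fork node gamma ∈ conditioning set.
  P5: blocked at fork node alpha ∈ conditioning set.
  P6: blocked at fork node alpha ∈ conditioning set.
  P7: blocked at fork node alpha ∈ conditioning set.
  P8: blocked at fork node alpha ∈ conditioning set.
{alpha, gamma} contains no descendant of mu and blocks every backdoor path.
Every element of {alpha, gamma} is needed (dropping alpha leaves P7 open; dropping gamma leaves P4 open), so no proper subset is valid.
Among all size-2 subsets of the eligible variables, only {alpha, gamma} blocks every backdoor path, so it is the unique smallest valid adjustment set.

{alpha, gamma}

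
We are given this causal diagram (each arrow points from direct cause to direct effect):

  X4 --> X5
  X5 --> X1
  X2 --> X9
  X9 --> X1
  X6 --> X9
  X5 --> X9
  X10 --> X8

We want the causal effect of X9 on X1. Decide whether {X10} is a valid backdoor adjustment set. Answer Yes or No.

No

Backdoor paths from X9 to X1 (paths whose first edge points into X9):
  P1: X9 <- X5 -> X1
Condition 1 (no descendant of X9 in the set): holds — descendants of X9 are {X1}; none are in {X10}.
Condition 2 (every backdoor path blocked by {X10}):
  P1: open — no interior node is in the conditioning set.
{X10} does not satisfy the backdoor criterion.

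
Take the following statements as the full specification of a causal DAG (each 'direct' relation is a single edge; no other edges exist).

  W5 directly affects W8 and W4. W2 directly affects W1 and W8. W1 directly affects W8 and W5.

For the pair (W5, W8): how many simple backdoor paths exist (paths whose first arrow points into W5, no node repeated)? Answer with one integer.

A backdoor path from W5 to W8 is any simple undirected path whose first edge points into W5 (i.e. leaves W5 via a parent).
Parents of W5: {W1}.
Enumerating:
  P1: W5 <- W1 <- W2 -> W8
  P2: W5 <- W1 -> W8
That exhausts the simple backdoor paths. Count: 2.

2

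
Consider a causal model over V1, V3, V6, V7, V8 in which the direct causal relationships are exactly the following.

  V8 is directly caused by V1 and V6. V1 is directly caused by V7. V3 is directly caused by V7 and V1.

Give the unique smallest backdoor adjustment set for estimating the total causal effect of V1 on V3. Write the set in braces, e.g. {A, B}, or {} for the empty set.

{V7}

Variables eligible for adjustment (non-descendants of V1, excluding V1 and V3): {V6, V7}.
Backdoor paths from V1 to V3:
  P1: V1 <- V7 -> V3
The empty set is not sufficient: P1 (V1 <- V7 -> V3) has no collider blocking it and no conditioned non-collider, so it is open.
Try {V7}:
  P1: blocked at fork node V7 ∈ conditioning set.
{V7} contains no descendant of V1 and blocks every backdoor path.
No other singleton works — e.g. {V6} leaves P1 open — so {V7} is the unique smallest valid adjustment set.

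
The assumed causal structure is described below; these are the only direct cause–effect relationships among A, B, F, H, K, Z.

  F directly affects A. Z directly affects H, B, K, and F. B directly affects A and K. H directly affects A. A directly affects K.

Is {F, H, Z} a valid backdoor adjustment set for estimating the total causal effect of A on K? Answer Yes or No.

No

Backdoor paths from A to K (paths whose first edge points into A):
  P1: A <- B <- Z -> K
  P2: A <- B -> K
  P3: A <- F <- Z -> B -> K
  P4: A <- F <- Z -> K
  P5: A <- H <- Z -> B -> K
  P6: A <- H <- Z -> K
Condition 1 (no descendant of A in the set): holds — descendants of A are {K}; none are in {F, H, Z}.
Condition 2 (every backdoor path blocked by {F, H, Z}):
  P1: blocked at fork node Z ∈ conditioning set.
  P2: open — no interior node is in the conditioning set.
  P3: blocked at chain node F ∈ conditioning set.
  P4: blocked at chain node F ∈ conditioning set.
  P5: blocked at chain node H ∈ conditioning set.
  P6: blocked at chain node H ∈ conditioning set.
{F, H, Z} does not satisfy the backdoor criterion.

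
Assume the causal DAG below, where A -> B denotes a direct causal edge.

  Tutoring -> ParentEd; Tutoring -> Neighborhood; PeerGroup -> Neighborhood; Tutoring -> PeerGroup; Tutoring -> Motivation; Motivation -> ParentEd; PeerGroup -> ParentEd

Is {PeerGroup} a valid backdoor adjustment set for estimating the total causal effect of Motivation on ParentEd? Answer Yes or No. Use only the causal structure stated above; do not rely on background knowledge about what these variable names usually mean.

No

Backdoor paths from Motivation to ParentEd (paths whose first edge points into Motivation):
  P1: Motivation <- Tutoring -> PeerGroup -> ParentEd
  P2: Motivation <- Tutoring -> Neighborhood <- PeerGroup -> ParentEd
  P3: Motivation <- Tutoring -> ParentEd
Condition 1 (no descendant of Motivation in the set): holds — descendants of Motivation are {ParentEd}; none are in {PeerGroup}.
Condition 2 (every backdoor path blocked by {PeerGroup}):
  P1: blocked at chain node PeerGroup ∈ conditioning set.
  P2: blocked at collider Neighborhood (neither it nor any descendant is in the conditioning set).
  P3: open — no interior node is in the conditioning set.
{PeerGroup} does not satisfy the backdoor criterion.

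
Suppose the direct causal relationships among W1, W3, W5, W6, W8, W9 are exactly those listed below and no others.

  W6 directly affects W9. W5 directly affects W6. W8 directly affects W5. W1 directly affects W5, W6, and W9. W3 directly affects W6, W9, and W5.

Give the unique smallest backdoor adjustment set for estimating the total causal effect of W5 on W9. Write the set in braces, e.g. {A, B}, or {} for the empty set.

{W1, W3}

Variables eligible for adjustment (non-descendants of W5, excluding W5 and W9): {W1, W3, W8}.
Backdoor paths from W5 to W9:
  P1: W5 <- W1 -> W6 <- W3 -> W9
  P2: W5 <- W1 -> W6 -> W9
  P3: W5 <- W1 -> W9
  P4: W5 <- W3 -> W6 <- W1 -> W9
  P5: W5 <- W3 -> W6 -> W9
  P6: W5 <- W3 -> W9
The empty set is not sufficient: P2 (W5 <- W1 -> W6 -> W9) has no collider blocking it and no conditioned non-collider, so it is open.
Try {W1, W3}:
  P1: blocked at fork node W1 ∈ conditioning set.
  P2: blocked at fork node W1 ∈ conditioning set.
  P3: blocked at fork node W1 ∈ conditioning set.
  P4: blocked at fork node W3 ∈ conditioning set.
  P5: blocked at fork node W3 ∈ conditioning set.
  P6: blocked at fork node W3 ∈ conditioning set.
{W1, W3} contains no descendant of W5 and blocks every backdoor path.
Every element of {W1, W3} is needed (dropping W1 leaves P2 open; dropping W3 leaves P5 open), so no proper subset is valid.
Among all size-2 subsets of the eligible variables, only {W1, W3} blocks every backdoor path, so it is the unique smallest valid adjustment set.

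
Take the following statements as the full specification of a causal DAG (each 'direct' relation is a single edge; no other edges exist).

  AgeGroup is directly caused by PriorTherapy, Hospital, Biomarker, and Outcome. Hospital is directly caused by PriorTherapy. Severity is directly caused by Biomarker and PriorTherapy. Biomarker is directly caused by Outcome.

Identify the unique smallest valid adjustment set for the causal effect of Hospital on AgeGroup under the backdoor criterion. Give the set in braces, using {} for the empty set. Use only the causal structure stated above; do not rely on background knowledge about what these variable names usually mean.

{PriorTherapy}

Variables eligible for adjustment (non-descendants of Hospital, excluding Hospital and AgeGroup): {Biomarker, Outcome, PriorTherapy, Severity}.
Backdoor paths from Hospital to AgeGroup:
  P1: Hospital <- PriorTherapy -> Severity <- Biomarker <- Outcome -> AgeGroup
  P2: Hospital <- PriorTherapy -> Severity <- Biomarker -> AgeGroup
  P3: Hospital <- PriorTherapy -> AgeGroup
The empty set is not sufficient: P3 (Hospital <- PriorTherapy -> AgeGroup) has no collider blocking it and no conditioned non-collider, so it is open.
Try {PriorTherapy}:
  P1: blocked at fork node PriorTherapy ∈ conditioning set.
  P2: blocked at fork node PriorTherapy ∈ conditioning set.
  P3: blocked at fork node PriorTherapy ∈ conditioning set.
{PriorTherapy} contains no descendant of Hospital and blocks every backdoor path.
No other singleton works — e.g. {Outcome} leaves P3 open — so {PriorTherapy} is the unique smallest valid adjustment set.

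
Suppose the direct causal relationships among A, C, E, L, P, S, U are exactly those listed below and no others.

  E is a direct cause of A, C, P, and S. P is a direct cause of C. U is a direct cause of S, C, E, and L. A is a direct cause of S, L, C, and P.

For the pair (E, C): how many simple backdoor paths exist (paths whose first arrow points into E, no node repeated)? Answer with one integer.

5

A backdoor path from E to C is any simple undirected path whose first edge points into E (i.e. leaves E via a parent).
Parents of E: {U}.
Enumerating:
  P1: E <- U -> L <- A -> P -> C
  P2: E <- U -> L <- A -> C
  P3: E <- U -> S <- A -> P -> C
  P4: E <- U -> S <- A -> C
  P5: E <- U -> C
That exhausts the simple backdoor paths. Count: 5.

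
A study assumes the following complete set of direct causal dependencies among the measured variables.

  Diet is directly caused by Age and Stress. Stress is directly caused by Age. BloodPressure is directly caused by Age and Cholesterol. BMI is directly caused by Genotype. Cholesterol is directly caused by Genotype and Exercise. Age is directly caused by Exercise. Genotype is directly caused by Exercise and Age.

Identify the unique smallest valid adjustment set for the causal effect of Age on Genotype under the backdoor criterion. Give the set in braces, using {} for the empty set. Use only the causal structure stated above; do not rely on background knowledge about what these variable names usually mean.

{Exercise}

Variables eligible for adjustment (non-descendants of Age, excluding Age and Genotype): {Exercise}.
Backdoor paths from Age to Genotype:
  P1: Age <- Exercise -> Genotype
  P2: Age <- Exercise -> Cholesterol <- Genotype
The empty set is not sufficient: P1 (Age <- Exercise -> Genotype) has no collider blocking it and no conditioned non-collider, so it is open.
Try {Exercise}:
  P1: blocked at fork node Exercise ∈ conditioning set.
  P2: blocked at fork node Exercise ∈ conditioning set.
{Exercise} contains no descendant of Age and blocks every backdoor path.
{Exercise} is the unique smallest valid adjustment set.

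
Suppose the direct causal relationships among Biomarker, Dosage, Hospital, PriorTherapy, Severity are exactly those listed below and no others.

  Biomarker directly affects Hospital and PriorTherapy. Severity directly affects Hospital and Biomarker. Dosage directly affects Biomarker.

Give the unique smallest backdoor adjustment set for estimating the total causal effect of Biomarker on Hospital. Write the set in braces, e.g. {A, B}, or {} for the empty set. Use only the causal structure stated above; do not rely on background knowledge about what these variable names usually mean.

Variables eligible for adjustment (non-descendants of Biomarker, excluding Biomarker and Hospital): {Dosage, Severity}.
Backdoor paths from Biomarker to Hospital:
  P1: Biomarker <- Severity -> Hospital
The empty set is not sufficient: P1 (Biomarker <- Severity -> Hospital) has no collider blocking it and no conditioned non-collider, so it is open.
Try {Severity}:
  P1: blocked at fork node Severity ∈ conditioning set.
{Severity} contains no descendant of Biomarker and blocks every backdoor path.
No other singleton works — e.g. {Dosage} leaves P1 open — so {Severity} is the unique smallest valid adjustment set.

{Severity}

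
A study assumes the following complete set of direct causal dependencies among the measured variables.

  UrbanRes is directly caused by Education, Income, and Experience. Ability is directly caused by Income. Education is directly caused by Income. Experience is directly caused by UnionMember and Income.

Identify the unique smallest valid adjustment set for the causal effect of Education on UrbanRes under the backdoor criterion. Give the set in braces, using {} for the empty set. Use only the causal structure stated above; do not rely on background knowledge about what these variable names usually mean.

Variables eligible for adjustment (non-descendants of Education, excluding Education and UrbanRes): {Ability, Experience, Income, UnionMember}.
Backdoor paths from Education to UrbanRes:
  P1: Education <- Income -> Experience -> UrbanRes
  P2: Education <- Income -> UrbanRes
The empty set is not sufficient: P1 (Education <- Income -> Experience -> UrbanRes) has no collider blocking it and no conditioned non-collider, so it is open.
Try {Income}:
  P1: blocked at fork node Income ∈ conditioning set.
  P2: blocked at fork node Income ∈ conditioning set.
{Income} contains no descendant of Education and blocks every backdoor path.
No other singleton works — e.g. {UnionMember} leaves P1 open — so {Income} is the unique smallest valid adjustment set.

{Income}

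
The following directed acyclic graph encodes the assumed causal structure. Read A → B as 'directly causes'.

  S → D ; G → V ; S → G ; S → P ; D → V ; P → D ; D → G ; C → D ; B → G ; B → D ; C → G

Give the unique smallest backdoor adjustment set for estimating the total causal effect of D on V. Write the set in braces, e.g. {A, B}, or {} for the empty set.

{B, C, S}

Variables eligible for adjustment (non-descendants of D, excluding D and V): {B, C, P, S}.
Backdoor paths from D to V:
  P1: D <- B -> G -> V
  P2: D <- S -> G -> V
  P3: D <- C -> G -> V
  P4: D <- P <- S -> G -> V
The empty set is not sufficient: P1 (D <- B -> G -> V) has no collider blocking it and no conditioned non-collider, so it is open.
Try {B, C, S}:
  P1: blocked at fork node B ∈ conditioning set.
  P2: blocked at fork node S ∈ conditioning set.
  P3: blocked at fork node C ∈ conditioning set.
  P4: blocked at fork node S ∈ conditioning set.
{B, C, S} contains no descendant of D and blocks every backdoor path.
Every element of {B, C, S} is needed (dropping B leaves P1 open; dropping C leaves P3 open; dropping S leaves P2 open), so no proper subset is valid.
Among all size-3 subsets of the eligible variables, only {B, C, S} blocks every backdoor path, so it is the unique smallest valid adjustment set.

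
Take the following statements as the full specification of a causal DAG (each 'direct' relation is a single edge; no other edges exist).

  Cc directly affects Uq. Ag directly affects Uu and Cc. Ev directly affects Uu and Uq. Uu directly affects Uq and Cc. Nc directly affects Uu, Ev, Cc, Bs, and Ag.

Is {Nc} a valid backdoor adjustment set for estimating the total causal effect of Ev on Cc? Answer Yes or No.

Yes

Backdoor paths from Ev to Cc (paths whose first edge points into Ev):
  P1: Ev <- Nc -> Ag -> Uu -> Cc
  P2: Ev <- Nc -> Ag -> Uu -> Uq <- Cc
  P3: Ev <- Nc -> Ag -> Cc
  P4: Ev <- Nc -> Uu <- Ag -> Cc
  P5: Ev <- Nc -> Uu -> Cc
  P6: Ev <- Nc -> Uu -> Uq <- Cc
  P7: Ev <- Nc -> Cc
Condition 1 (no descendant of Ev in the set): holds — descendants of Ev are {Cc, Uq, Uu}; none are in {Nc}.
Condition 2 (every backdoor path blocked by {Nc}):
  P1: blocked at fork node Nc ∈ conditioning set.
  P2: blocked at fork node Nc ∈ conditioning set.
  P3: blocked at fork node Nc ∈ conditioning set.
  P4: blocked at fork node Nc ∈ conditioning set.
  P5: blocked at fork node Nc ∈ conditioning set.
  P6: blocked at fork node Nc ∈ conditioning set.
  P7: blocked at fork node Nc ∈ conditioning set.
{Nc} satisfies the backdoor criterion.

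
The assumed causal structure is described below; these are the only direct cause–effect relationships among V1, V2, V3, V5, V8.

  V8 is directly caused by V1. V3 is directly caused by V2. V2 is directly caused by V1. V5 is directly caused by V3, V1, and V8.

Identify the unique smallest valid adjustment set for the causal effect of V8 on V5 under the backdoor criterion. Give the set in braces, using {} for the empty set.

{V1}

Variables eligible for adjustment (non-descendants of V8, excluding V8 and V5): {V1, V2, V3}.
Backdoor paths from V8 to V5:
  P1: V8 <- V1 -> V2 -> V3 -> V5
  P2: V8 <- V1 -> V5
The empty set is not sufficient: P1 (V8 <- V1 -> V2 -> V3 -> V5) has no collider blocking it and no conditioned non-collider, so it is open.
Try {V1}:
  P1: blocked at fork node V1 ∈ conditioning set.
  P2: blocked at fork node V1 ∈ conditioning set.
{V1} contains no descendant of V8 and blocks every backdoor path.
No other singleton works — e.g. {V2} leaves P2 open — so {V1} is the unique smallest valid adjustment set.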